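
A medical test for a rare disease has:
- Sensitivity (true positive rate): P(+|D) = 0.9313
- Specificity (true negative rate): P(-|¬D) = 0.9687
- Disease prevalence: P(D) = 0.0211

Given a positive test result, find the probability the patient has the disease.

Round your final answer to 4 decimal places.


Let D = has disease, + = positive test

Given:
- P(D) = 0.0211 (prevalence)
- P(+|D) = 0.9313 (sensitivity)
- P(-|¬D) = 0.9687 (specificity)
- P(+|¬D) = 0.0313 (false positive rate = 1 - specificity)

Step 1: Find P(+)
P(+) = P(+|D)P(D) + P(+|¬D)P(¬D)
     = 0.9313 × 0.0211 + 0.0313 × 0.9789
     = 0.01965043 + 0.03063957
     = 0.05029000

Step 2: Apply Bayes' theorem for P(D|+)
P(D|+) = P(+|D)P(D) / P(+)
       = 0.01965043 / 0.05029000
       = 0.3907


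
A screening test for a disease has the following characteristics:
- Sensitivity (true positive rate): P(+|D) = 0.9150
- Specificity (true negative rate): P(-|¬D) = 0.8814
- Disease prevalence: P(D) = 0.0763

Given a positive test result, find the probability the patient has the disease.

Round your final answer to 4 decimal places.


Let D = has disease, + = positive test

Given:
- P(D) = 0.0763 (prevalence)
- P(+|D) = 0.9150 (sensitivity)
- P(-|¬D) = 0.8814 (specificity)
- P(+|¬D) = 0.1186 (false positive rate = 1 - specificity)

Step 1: Find P(+)
P(+) = P(+|D)P(D) + P(+|¬D)P(¬D)
     = 0.9150 × 0.0763 + 0.1186 × 0.9237
     = 0.06981450 + 0.10955082
     = 0.17936532

Step 2: Apply Bayes' theorem for P(D|+)
P(D|+) = P(+|D)P(D) / P(+)
       = 0.06981450 / 0.17936532
       = 0.3892


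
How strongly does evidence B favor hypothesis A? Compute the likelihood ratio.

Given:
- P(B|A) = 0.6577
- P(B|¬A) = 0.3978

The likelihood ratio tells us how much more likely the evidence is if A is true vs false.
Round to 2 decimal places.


Likelihood Ratio (LR) = P(B|A) / P(B|¬A)

LR = 0.6577 / 0.3978
   = 1.65

The evidence is 1.65 times more likely if A is true than if A is false.
Because LR exceeds 1, B is evidence for A.


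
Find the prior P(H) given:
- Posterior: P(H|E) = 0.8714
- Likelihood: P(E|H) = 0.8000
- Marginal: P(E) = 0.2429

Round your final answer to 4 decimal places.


From Bayes' theorem: P(H|E) = P(E|H) × P(H) / P(E)

Rearranging for P(H):
P(H) = P(H|E) × P(E) / P(E|H)
     = 0.8714 × 0.2429 / 0.8000
     = 0.21166306 / 0.8000
     = 0.2646


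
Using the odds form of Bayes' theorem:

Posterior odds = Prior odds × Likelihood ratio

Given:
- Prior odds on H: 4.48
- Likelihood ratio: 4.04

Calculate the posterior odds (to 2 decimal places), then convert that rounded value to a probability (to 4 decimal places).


Step 1: Calculate posterior odds
Posterior odds = Prior odds × LR
               = 4.48 × 4.04
               = 18.10

Step 2: Convert to probability
P(H|E) = Posterior odds / (1 + Posterior odds)
       = 18.10 / (1 + 18.10)
       = 18.10 / 19.10
       = 0.9476

The evidence increased P(H) from 0.8175 to 0.9476.


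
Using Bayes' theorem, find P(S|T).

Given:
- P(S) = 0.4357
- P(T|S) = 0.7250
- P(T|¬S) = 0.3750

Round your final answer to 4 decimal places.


Bayes' theorem: P(S|T) = P(T|S) × P(S) / P(T)

Step 1: Calculate P(T) using law of total probability
P(T) = P(T|S)P(S) + P(T|¬S)P(¬S)
     = 0.7250 × 0.4357 + 0.3750 × 0.5643
     = 0.31588250 + 0.21161250
     = 0.52749500

Step 2: Apply Bayes' theorem
P(S|T) = P(T|S) × P(S) / P(T)
       = 0.31588250 / 0.52749500
       = 0.5988


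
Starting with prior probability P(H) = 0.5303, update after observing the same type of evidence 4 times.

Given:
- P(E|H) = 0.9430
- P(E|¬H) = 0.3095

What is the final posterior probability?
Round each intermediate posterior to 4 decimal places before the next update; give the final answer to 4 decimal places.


Sequential Bayesian updating:

Initial prior: P(H) = 0.5303

Update 1:
  P(E) = 0.9430 × 0.5303 + 0.3095 × 0.4697 = 0.50007290 + 0.14537215 = 0.64544505
  P(H|E) = 0.50007290 / 0.64544505 = 0.7748

Update 2:
  P(E) = 0.9430 × 0.7748 + 0.3095 × 0.2252 = 0.73063640 + 0.06969940 = 0.80033580
  P(H|E) = 0.73063640 / 0.80033580 = 0.9129

Update 3:
  P(E) = 0.9430 × 0.9129 + 0.3095 × 0.0871 = 0.86086470 + 0.02695745 = 0.88782215
  P(H|E) = 0.86086470 / 0.88782215 = 0.9696

Update 4:
  P(E) = 0.9430 × 0.9696 + 0.3095 × 0.0304 = 0.91433280 + 0.00940880 = 0.92374160
  P(H|E) = 0.91433280 / 0.92374160 = 0.9898

Final posterior: 0.9898


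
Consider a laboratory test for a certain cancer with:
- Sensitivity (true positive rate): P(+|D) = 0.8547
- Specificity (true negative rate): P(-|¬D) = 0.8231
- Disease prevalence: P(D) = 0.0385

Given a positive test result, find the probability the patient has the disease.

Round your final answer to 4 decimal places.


Let D = has disease, + = positive test

Given:
- P(D) = 0.0385 (prevalence)
- P(+|D) = 0.8547 (sensitivity)
- P(-|¬D) = 0.8231 (specificity)
- P(+|¬D) = 0.1769 (false positive rate = 1 - specificity)

Step 1: Find P(+)
P(+) = P(+|D)P(D) + P(+|¬D)P(¬D)
     = 0.8547 × 0.0385 + 0.1769 × 0.9615
     = 0.03290595 + 0.17008935
     = 0.20299530

Step 2: Apply Bayes' theorem for P(D|+)
P(D|+) = P(+|D)P(D) / P(+)
       = 0.03290595 / 0.20299530
       = 0.1621


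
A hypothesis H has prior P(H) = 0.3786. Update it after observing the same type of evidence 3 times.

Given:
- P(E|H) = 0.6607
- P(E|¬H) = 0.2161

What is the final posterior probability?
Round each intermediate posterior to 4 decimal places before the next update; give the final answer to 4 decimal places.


Sequential Bayesian updating:

Initial prior: P(H) = 0.3786

Update 1:
  P(E) = 0.6607 × 0.3786 + 0.2161 × 0.6214 = 0.25014102 + 0.13428454 = 0.38442556
  P(H|E) = 0.25014102 / 0.38442556 = 0.6507

Update 2:
  P(E) = 0.6607 × 0.6507 + 0.2161 × 0.3493 = 0.42991749 + 0.07548373 = 0.50540122
  P(H|E) = 0.42991749 / 0.50540122 = 0.8506

Update 3:
  P(E) = 0.6607 × 0.8506 + 0.2161 × 0.1494 = 0.56199142 + 0.03228534 = 0.59427676
  P(H|E) = 0.56199142 / 0.59427676 = 0.9457

Final posterior: 0.9457


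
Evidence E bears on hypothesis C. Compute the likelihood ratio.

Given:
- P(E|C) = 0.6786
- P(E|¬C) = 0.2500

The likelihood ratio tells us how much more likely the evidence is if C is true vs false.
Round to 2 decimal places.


Likelihood Ratio (LR) = P(E|C) / P(E|¬C)

LR = 0.6786 / 0.2500
   = 2.71

The evidence is 2.71 times more likely if C is true than if C is false.
Because LR exceeds 1, E is evidence for C.


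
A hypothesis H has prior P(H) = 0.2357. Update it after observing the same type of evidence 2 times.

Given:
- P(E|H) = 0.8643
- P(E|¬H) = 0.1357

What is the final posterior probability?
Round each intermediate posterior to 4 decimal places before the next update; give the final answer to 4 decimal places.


Sequential Bayesian updating:

Initial prior: P(H) = 0.2357

Update 1:
  P(E) = 0.8643 × 0.2357 + 0.1357 × 0.7643 = 0.20371551 + 0.10371551 = 0.30743102
  P(H|E) = 0.20371551 / 0.30743102 = 0.6626

Update 2:
  P(E) = 0.8643 × 0.6626 + 0.1357 × 0.3374 = 0.57268518 + 0.04578518 = 0.61847036
  P(H|E) = 0.57268518 / 0.61847036 = 0.9260

Final posterior: 0.9260


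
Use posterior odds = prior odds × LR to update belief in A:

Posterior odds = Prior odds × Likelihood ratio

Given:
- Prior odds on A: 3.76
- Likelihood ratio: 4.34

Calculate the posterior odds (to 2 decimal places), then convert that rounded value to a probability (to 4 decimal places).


Step 1: Calculate posterior odds
Posterior odds = Prior odds × LR
               = 3.76 × 4.34
               = 16.32

Step 2: Convert to probability
P(A|E) = Posterior odds / (1 + Posterior odds)
       = 16.32 / (1 + 16.32)
       = 16.32 / 17.32
       = 0.9423

The evidence increased P(A) from 0.7899 to 0.9423.


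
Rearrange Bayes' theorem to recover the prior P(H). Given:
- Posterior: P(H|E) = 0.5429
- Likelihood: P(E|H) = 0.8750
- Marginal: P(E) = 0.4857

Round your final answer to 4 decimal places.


From Bayes' theorem: P(H|E) = P(E|H) × P(H) / P(E)

Rearranging for P(H):
P(H) = P(H|E) × P(E) / P(E|H)
     = 0.5429 × 0.4857 / 0.8750
     = 0.26368653 / 0.8750
     = 0.3014


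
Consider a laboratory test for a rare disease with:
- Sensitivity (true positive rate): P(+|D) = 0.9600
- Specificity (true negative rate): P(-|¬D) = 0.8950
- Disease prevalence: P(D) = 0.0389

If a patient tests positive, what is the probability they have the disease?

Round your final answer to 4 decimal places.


Let D = has disease, + = positive test

Given:
- P(D) = 0.0389 (prevalence)
- P(+|D) = 0.9600 (sensitivity)
- P(-|¬D) = 0.8950 (specificity)
- P(+|¬D) = 0.1050 (false positive rate = 1 - specificity)

Step 1: Find P(+)
P(+) = P(+|D)P(D) + P(+|¬D)P(¬D)
     = 0.9600 × 0.0389 + 0.1050 × 0.9611
     = 0.03734400 + 0.10091550
     = 0.13825950

Step 2: Apply Bayes' theorem for P(D|+)
P(D|+) = P(+|D)P(D) / P(+)
       = 0.03734400 / 0.13825950
       = 0.2701


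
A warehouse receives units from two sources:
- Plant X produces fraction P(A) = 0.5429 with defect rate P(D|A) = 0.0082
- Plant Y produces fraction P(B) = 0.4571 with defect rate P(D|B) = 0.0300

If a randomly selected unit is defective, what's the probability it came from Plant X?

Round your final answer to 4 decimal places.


Let A = from Plant X, D = defective

Given:
- P(A) = 0.5429, P(B) = 0.4571
- P(D|A) = 0.0082, P(D|B) = 0.0300

Step 1: Find P(D)
P(D) = P(D|A)P(A) + P(D|B)P(B)
     = 0.0082 × 0.5429 + 0.0300 × 0.4571
     = 0.00445178 + 0.01371300
     = 0.01816478

Step 2: Apply Bayes' theorem
P(A|D) = P(D|A)P(A) / P(D)
       = 0.00445178 / 0.01816478
       = 0.2451


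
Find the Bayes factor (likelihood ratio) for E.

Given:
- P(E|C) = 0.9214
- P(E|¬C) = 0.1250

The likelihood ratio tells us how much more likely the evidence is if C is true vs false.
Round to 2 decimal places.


Likelihood Ratio (LR) = P(E|C) / P(E|¬C)

LR = 0.9214 / 0.1250
   = 7.37

The evidence is 7.37 times more likely if C is true than if C is false.
Since LR > 1, the evidence supports C over ¬C.


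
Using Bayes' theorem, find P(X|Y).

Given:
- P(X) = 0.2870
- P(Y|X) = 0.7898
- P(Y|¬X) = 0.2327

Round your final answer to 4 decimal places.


Bayes' theorem: P(X|Y) = P(Y|X) × P(X) / P(Y)

Step 1: Calculate P(Y) using law of total probability
P(Y) = P(Y|X)P(X) + P(Y|¬X)P(¬X)
     = 0.7898 × 0.2870 + 0.2327 × 0.7130
     = 0.22667260 + 0.16591510
     = 0.39258770

Step 2: Apply Bayes' theorem
P(X|Y) = P(Y|X) × P(X) / P(Y)
       = 0.22667260 / 0.39258770
       = 0.5774


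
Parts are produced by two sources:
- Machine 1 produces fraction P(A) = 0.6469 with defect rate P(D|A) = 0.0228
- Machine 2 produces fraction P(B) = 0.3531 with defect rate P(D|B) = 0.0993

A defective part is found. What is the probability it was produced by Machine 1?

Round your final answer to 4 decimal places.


Let A = from Machine 1, D = defective

Given:
- P(A) = 0.6469, P(B) = 0.3531
- P(D|A) = 0.0228, P(D|B) = 0.0993

Step 1: Find P(D)
P(D) = P(D|A)P(A) + P(D|B)P(B)
     = 0.0228 × 0.6469 + 0.0993 × 0.3531
     = 0.01474932 + 0.03506283
     = 0.04981215

Step 2: Apply Bayes' theorem
P(A|D) = P(D|A)P(A) / P(D)
       = 0.01474932 / 0.04981215
       = 0.2961


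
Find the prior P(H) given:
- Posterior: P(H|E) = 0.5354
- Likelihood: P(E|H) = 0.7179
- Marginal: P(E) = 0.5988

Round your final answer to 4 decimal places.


From Bayes' theorem: P(H|E) = P(E|H) × P(H) / P(E)

Rearranging for P(H):
P(H) = P(H|E) × P(E) / P(E|H)
     = 0.5354 × 0.5988 / 0.7179
     = 0.32059752 / 0.7179
     = 0.4466


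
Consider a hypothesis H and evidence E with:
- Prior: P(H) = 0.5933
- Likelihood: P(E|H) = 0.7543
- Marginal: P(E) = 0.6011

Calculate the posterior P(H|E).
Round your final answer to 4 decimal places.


Using Bayes' theorem:

P(H|E) = P(E|H) × P(H) / P(E)
       = 0.7543 × 0.5933 / 0.6011
       = 0.44752619 / 0.6011
       = 0.7445

The evidence strengthens our belief in H.
Prior: 0.5933 → Posterior: 0.7445


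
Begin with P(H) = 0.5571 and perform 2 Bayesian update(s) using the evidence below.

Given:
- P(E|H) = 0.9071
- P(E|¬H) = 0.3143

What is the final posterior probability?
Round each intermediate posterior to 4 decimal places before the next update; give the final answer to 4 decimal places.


Sequential Bayesian updating:

Initial prior: P(H) = 0.5571

Update 1:
  P(E) = 0.9071 × 0.5571 + 0.3143 × 0.4429 = 0.50534541 + 0.13920347 = 0.64454888
  P(H|E) = 0.50534541 / 0.64454888 = 0.7840

Update 2:
  P(E) = 0.9071 × 0.7840 + 0.3143 × 0.2160 = 0.71116640 + 0.06788880 = 0.77905520
  P(H|E) = 0.71116640 / 0.77905520 = 0.9129

Final posterior: 0.9129


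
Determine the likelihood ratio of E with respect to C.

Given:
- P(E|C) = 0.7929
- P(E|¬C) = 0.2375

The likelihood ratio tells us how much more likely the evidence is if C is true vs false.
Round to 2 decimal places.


Likelihood Ratio (LR) = P(E|C) / P(E|¬C)

LR = 0.7929 / 0.2375
   = 3.34

The evidence is 3.34 times more likely if C is true than if C is false.
LR > 1, so observing E raises the odds in favor of C.


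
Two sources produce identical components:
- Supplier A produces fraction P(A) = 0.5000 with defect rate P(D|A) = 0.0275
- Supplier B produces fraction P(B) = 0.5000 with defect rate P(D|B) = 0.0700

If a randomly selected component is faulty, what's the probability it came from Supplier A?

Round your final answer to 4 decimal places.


Let A = from Supplier A, D = faulty

Given:
- P(A) = 0.5000, P(B) = 0.5000
- P(D|A) = 0.0275, P(D|B) = 0.0700

Step 1: Find P(D)
P(D) = P(D|A)P(A) + P(D|B)P(B)
     = 0.0275 × 0.5000 + 0.0700 × 0.5000
     = 0.01375000 + 0.03500000
     = 0.04875000

Step 2: Apply Bayes' theorem
P(A|D) = P(D|A)P(A) / P(D)
       = 0.01375000 / 0.04875000
       = 0.2821


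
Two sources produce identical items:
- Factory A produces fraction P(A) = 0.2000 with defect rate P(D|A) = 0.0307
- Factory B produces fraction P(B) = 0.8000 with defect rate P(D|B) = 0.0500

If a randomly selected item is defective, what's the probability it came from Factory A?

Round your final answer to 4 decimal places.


Let A = from Factory A, D = defective

Given:
- P(A) = 0.2000, P(B) = 0.8000
- P(D|A) = 0.0307, P(D|B) = 0.0500

Step 1: Find P(D)
P(D) = P(D|A)P(A) + P(D|B)P(B)
     = 0.0307 × 0.2000 + 0.0500 × 0.8000
     = 0.00614000 + 0.04000000
     = 0.04614000

Step 2: Apply Bayes' theorem
P(A|D) = P(D|A)P(A) / P(D)
       = 0.00614000 / 0.04614000
       = 0.1331


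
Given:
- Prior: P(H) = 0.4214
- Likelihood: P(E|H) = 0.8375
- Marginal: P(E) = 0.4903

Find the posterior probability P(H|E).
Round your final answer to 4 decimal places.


Using Bayes' theorem:

P(H|E) = P(E|H) × P(H) / P(E)
       = 0.8375 × 0.4214 / 0.4903
       = 0.35292250 / 0.4903
       = 0.7198

The evidence strengthens our belief in H.
Prior: 0.4214 → Posterior: 0.7198


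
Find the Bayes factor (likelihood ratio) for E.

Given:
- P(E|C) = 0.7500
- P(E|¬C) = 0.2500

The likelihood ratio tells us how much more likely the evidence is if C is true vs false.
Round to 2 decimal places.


Likelihood Ratio (LR) = P(E|C) / P(E|¬C)

LR = 0.7500 / 0.2500
   = 3.00

The evidence is 3.00 times more likely if C is true than if C is false.
Because LR exceeds 1, E is evidence for C.


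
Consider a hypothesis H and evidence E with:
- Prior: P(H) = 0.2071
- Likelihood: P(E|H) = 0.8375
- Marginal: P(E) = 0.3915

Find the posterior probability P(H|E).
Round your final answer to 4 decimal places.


Using Bayes' theorem:

P(H|E) = P(E|H) × P(H) / P(E)
       = 0.8375 × 0.2071 / 0.3915
       = 0.17344625 / 0.3915
       = 0.4430

The evidence strengthens our belief in H.
Prior: 0.2071 → Posterior: 0.4430


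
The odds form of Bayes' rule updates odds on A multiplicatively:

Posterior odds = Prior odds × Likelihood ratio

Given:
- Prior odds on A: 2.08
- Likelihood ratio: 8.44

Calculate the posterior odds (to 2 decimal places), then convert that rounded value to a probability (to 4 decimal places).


Step 1: Calculate posterior odds
Posterior odds = Prior odds × LR
               = 2.08 × 8.44
               = 17.56

Step 2: Convert to probability
P(A|E) = Posterior odds / (1 + Posterior odds)
       = 17.56 / (1 + 17.56)
       = 17.56 / 18.56
       = 0.9461

The evidence increased P(A) from 0.6753 to 0.9461.


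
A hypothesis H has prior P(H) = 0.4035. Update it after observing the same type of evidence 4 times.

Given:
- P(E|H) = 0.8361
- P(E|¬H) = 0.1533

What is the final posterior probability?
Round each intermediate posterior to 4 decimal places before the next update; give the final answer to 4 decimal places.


Sequential Bayesian updating:

Initial prior: P(H) = 0.4035

Update 1:
  P(E) = 0.8361 × 0.4035 + 0.1533 × 0.5965 = 0.33736635 + 0.09144345 = 0.42880980
  P(H|E) = 0.33736635 / 0.42880980 = 0.7868

Update 2:
  P(E) = 0.8361 × 0.7868 + 0.1533 × 0.2132 = 0.65784348 + 0.03268356 = 0.69052704
  P(H|E) = 0.65784348 / 0.69052704 = 0.9527

Update 3:
  P(E) = 0.8361 × 0.9527 + 0.1533 × 0.0473 = 0.79655247 + 0.00725109 = 0.80380356
  P(H|E) = 0.79655247 / 0.80380356 = 0.9910

Update 4:
  P(E) = 0.8361 × 0.9910 + 0.1533 × 0.0090 = 0.82857510 + 0.00137970 = 0.82995480
  P(H|E) = 0.82857510 / 0.82995480 = 0.9983

Final posterior: 0.9983


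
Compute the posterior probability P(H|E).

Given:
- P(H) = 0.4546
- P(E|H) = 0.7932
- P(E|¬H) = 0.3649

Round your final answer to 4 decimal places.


Bayes' theorem: P(H|E) = P(E|H) × P(H) / P(E)

Step 1: Calculate P(E) using law of total probability
P(E) = P(E|H)P(H) + P(E|¬H)P(¬H)
     = 0.7932 × 0.4546 + 0.3649 × 0.5454
     = 0.36058872 + 0.19901646
     = 0.55960518

Step 2: Apply Bayes' theorem
P(H|E) = P(E|H) × P(H) / P(E)
       = 0.36058872 / 0.55960518
       = 0.6444


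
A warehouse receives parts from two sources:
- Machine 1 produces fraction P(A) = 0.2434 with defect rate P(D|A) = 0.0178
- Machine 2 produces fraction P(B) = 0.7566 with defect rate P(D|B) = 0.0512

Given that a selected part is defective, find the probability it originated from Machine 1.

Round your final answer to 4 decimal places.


Let A = from Machine 1, D = defective

Given:
- P(A) = 0.2434, P(B) = 0.7566
- P(D|A) = 0.0178, P(D|B) = 0.0512

Step 1: Find P(D)
P(D) = P(D|A)P(A) + P(D|B)P(B)
     = 0.0178 × 0.2434 + 0.0512 × 0.7566
     = 0.00433252 + 0.03873792
     = 0.04307044

Step 2: Apply Bayes' theorem
P(A|D) = P(D|A)P(A) / P(D)
       = 0.00433252 / 0.04307044
       = 0.1006


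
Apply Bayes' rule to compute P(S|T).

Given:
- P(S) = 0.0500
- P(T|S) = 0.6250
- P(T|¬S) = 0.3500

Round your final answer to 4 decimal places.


Bayes' theorem: P(S|T) = P(T|S) × P(S) / P(T)

Step 1: Calculate P(T) using law of total probability
P(T) = P(T|S)P(S) + P(T|¬S)P(¬S)
     = 0.6250 × 0.0500 + 0.3500 × 0.9500
     = 0.03125000 + 0.33250000
     = 0.36375000

Step 2: Apply Bayes' theorem
P(S|T) = P(T|S) × P(S) / P(T)
       = 0.03125000 / 0.36375000
       = 0.0859


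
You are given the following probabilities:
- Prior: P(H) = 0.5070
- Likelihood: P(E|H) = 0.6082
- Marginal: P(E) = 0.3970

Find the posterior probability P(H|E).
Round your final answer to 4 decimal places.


Using Bayes' theorem:

P(H|E) = P(E|H) × P(H) / P(E)
       = 0.6082 × 0.5070 / 0.3970
       = 0.30835740 / 0.3970
       = 0.7767

The evidence strengthens our belief in H.
Prior: 0.5070 → Posterior: 0.7767


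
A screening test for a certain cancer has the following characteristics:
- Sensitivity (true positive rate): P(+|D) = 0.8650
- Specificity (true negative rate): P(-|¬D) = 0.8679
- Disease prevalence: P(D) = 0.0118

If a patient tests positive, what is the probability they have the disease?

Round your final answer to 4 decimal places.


Let D = has disease, + = positive test

Given:
- P(D) = 0.0118 (prevalence)
- P(+|D) = 0.8650 (sensitivity)
- P(-|¬D) = 0.8679 (specificity)
- P(+|¬D) = 0.1321 (false positive rate = 1 - specificity)

Step 1: Find P(+)
P(+) = P(+|D)P(D) + P(+|¬D)P(¬D)
     = 0.8650 × 0.0118 + 0.1321 × 0.9882
     = 0.01020700 + 0.13054122
     = 0.14074822

Step 2: Apply Bayes' theorem for P(D|+)
P(D|+) = P(+|D)P(D) / P(+)
       = 0.01020700 / 0.14074822
       = 0.0725


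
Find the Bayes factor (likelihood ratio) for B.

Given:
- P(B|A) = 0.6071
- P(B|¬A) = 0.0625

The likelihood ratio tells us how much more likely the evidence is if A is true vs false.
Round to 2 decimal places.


Likelihood Ratio (LR) = P(B|A) / P(B|¬A)

LR = 0.6071 / 0.0625
   = 9.71

The evidence is 9.71 times more likely if A is true than if A is false.
Because LR exceeds 1, B is evidence for A.


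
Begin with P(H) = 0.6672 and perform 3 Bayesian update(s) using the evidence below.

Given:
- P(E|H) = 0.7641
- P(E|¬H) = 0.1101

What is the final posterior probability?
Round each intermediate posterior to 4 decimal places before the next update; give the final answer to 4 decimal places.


Sequential Bayesian updating:

Initial prior: P(H) = 0.6672

Update 1:
  P(E) = 0.7641 × 0.6672 + 0.1101 × 0.3328 = 0.50980752 + 0.03664128 = 0.54644880
  P(H|E) = 0.50980752 / 0.54644880 = 0.9329

Update 2:
  P(E) = 0.7641 × 0.9329 + 0.1101 × 0.0671 = 0.71282889 + 0.00738771 = 0.72021660
  P(H|E) = 0.71282889 / 0.72021660 = 0.9897

Update 3:
  P(E) = 0.7641 × 0.9897 + 0.1101 × 0.0103 = 0.75622977 + 0.00113403 = 0.75736380
  P(H|E) = 0.75622977 / 0.75736380 = 0.9985

Final posterior: 0.9985


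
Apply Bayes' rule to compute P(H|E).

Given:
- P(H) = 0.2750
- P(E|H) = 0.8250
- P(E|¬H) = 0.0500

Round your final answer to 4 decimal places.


Bayes' theorem: P(H|E) = P(E|H) × P(H) / P(E)

Step 1: Calculate P(E) using law of total probability
P(E) = P(E|H)P(H) + P(E|¬H)P(¬H)
     = 0.8250 × 0.2750 + 0.0500 × 0.7250
     = 0.22687500 + 0.03625000
     = 0.26312500

Step 2: Apply Bayes' theorem
P(H|E) = P(E|H) × P(H) / P(E)
       = 0.22687500 / 0.26312500
       = 0.8622


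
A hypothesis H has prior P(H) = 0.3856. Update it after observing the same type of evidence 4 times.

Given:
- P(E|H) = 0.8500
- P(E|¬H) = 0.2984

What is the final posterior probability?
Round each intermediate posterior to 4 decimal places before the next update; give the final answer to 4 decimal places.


Sequential Bayesian updating:

Initial prior: P(H) = 0.3856

Update 1:
  P(E) = 0.8500 × 0.3856 + 0.2984 × 0.6144 = 0.32776000 + 0.18333696 = 0.51109696
  P(H|E) = 0.32776000 / 0.51109696 = 0.6413

Update 2:
  P(E) = 0.8500 × 0.6413 + 0.2984 × 0.3587 = 0.54510500 + 0.10703608 = 0.65214108
  P(H|E) = 0.54510500 / 0.65214108 = 0.8359

Update 3:
  P(E) = 0.8500 × 0.8359 + 0.2984 × 0.1641 = 0.71051500 + 0.04896744 = 0.75948244
  P(H|E) = 0.71051500 / 0.75948244 = 0.9355

Update 4:
  P(E) = 0.8500 × 0.9355 + 0.2984 × 0.0645 = 0.79517500 + 0.01924680 = 0.81442180
  P(H|E) = 0.79517500 / 0.81442180 = 0.9764

Final posterior: 0.9764


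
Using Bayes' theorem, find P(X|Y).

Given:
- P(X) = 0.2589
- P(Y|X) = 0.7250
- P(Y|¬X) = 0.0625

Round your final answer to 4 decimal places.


Bayes' theorem: P(X|Y) = P(Y|X) × P(X) / P(Y)

Step 1: Calculate P(Y) using law of total probability
P(Y) = P(Y|X)P(X) + P(Y|¬X)P(¬X)
     = 0.7250 × 0.2589 + 0.0625 × 0.7411
     = 0.18770250 + 0.04631875
     = 0.23402125

Step 2: Apply Bayes' theorem
P(X|Y) = P(Y|X) × P(X) / P(Y)
       = 0.18770250 / 0.23402125
       = 0.8021


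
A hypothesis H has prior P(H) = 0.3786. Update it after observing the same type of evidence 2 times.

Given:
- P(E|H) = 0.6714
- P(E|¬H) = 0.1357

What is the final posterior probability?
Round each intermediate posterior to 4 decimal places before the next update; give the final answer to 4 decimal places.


Sequential Bayesian updating:

Initial prior: P(H) = 0.3786

Update 1:
  P(E) = 0.6714 × 0.3786 + 0.1357 × 0.6214 = 0.25419204 + 0.08432398 = 0.33851602
  P(H|E) = 0.25419204 / 0.33851602 = 0.7509

Update 2:
  P(E) = 0.6714 × 0.7509 + 0.1357 × 0.2491 = 0.50415426 + 0.03380287 = 0.53795713
  P(H|E) = 0.50415426 / 0.53795713 = 0.9372

Final posterior: 0.9372


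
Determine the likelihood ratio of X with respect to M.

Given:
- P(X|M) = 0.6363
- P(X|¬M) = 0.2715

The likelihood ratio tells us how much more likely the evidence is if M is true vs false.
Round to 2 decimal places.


Likelihood Ratio (LR) = P(X|M) / P(X|¬M)

LR = 0.6363 / 0.2715
   = 2.34

The evidence is 2.34 times more likely if M is true than if M is false.
LR > 1, so observing X raises the odds in favor of M.


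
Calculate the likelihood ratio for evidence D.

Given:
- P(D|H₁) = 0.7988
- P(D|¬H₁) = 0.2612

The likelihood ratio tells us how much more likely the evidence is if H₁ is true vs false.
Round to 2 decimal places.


Likelihood Ratio (LR) = P(D|H₁) / P(D|¬H₁)

LR = 0.7988 / 0.2612
   = 3.06

The evidence is 3.06 times more likely if H₁ is true than if H₁ is false.
Since LR > 1, the evidence supports H₁ over ¬H₁.


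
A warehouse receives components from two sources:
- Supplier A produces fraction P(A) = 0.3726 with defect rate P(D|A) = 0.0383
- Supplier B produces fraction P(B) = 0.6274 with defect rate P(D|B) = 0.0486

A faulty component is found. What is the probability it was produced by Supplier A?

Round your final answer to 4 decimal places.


Let A = from Supplier A, D = faulty

Given:
- P(A) = 0.3726, P(B) = 0.6274
- P(D|A) = 0.0383, P(D|B) = 0.0486

Step 1: Find P(D)
P(D) = P(D|A)P(A) + P(D|B)P(B)
     = 0.0383 × 0.3726 + 0.0486 × 0.6274
     = 0.01427058 + 0.03049164
     = 0.04476222

Step 2: Apply Bayes' theorem
P(A|D) = P(D|A)P(A) / P(D)
       = 0.01427058 / 0.04476222
       = 0.3188


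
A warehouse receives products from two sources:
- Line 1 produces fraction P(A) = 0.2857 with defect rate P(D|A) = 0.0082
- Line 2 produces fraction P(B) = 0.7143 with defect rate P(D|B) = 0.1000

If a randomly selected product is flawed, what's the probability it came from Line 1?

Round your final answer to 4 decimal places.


Let A = from Line 1, D = flawed

Given:
- P(A) = 0.2857, P(B) = 0.7143
- P(D|A) = 0.0082, P(D|B) = 0.1000

Step 1: Find P(D)
P(D) = P(D|A)P(A) + P(D|B)P(B)
     = 0.0082 × 0.2857 + 0.1000 × 0.7143
     = 0.00234274 + 0.07143000
     = 0.07377274

Step 2: Apply Bayes' theorem
P(A|D) = P(D|A)P(A) / P(D)
       = 0.00234274 / 0.07377274
       = 0.0318


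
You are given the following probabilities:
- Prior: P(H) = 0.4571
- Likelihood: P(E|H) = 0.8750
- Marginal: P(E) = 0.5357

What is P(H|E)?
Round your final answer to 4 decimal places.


Using Bayes' theorem:

P(H|E) = P(E|H) × P(H) / P(E)
       = 0.8750 × 0.4571 / 0.5357
       = 0.39996250 / 0.5357
       = 0.7466

The evidence strengthens our belief in H.
Prior: 0.4571 → Posterior: 0.7466


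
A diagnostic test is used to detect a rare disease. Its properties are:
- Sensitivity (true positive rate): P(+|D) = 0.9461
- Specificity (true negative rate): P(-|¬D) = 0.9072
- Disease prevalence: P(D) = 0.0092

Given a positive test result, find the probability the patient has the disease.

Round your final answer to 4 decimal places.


Let D = has disease, + = positive test

Given:
- P(D) = 0.0092 (prevalence)
- P(+|D) = 0.9461 (sensitivity)
- P(-|¬D) = 0.9072 (specificity)
- P(+|¬D) = 0.0928 (false positive rate = 1 - specificity)

Step 1: Find P(+)
P(+) = P(+|D)P(D) + P(+|¬D)P(¬D)
     = 0.9461 × 0.0092 + 0.0928 × 0.9908
     = 0.00870412 + 0.09194624
     = 0.10065036

Step 2: Apply Bayes' theorem for P(D|+)
P(D|+) = P(+|D)P(D) / P(+)
       = 0.00870412 / 0.10065036
       = 0.0865


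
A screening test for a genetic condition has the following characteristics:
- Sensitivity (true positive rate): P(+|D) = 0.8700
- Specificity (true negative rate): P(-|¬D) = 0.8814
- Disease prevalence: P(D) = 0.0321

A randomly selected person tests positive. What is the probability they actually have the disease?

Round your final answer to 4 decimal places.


Let D = has disease, + = positive test

Given:
- P(D) = 0.0321 (prevalence)
- P(+|D) = 0.8700 (sensitivity)
- P(-|¬D) = 0.8814 (specificity)
- P(+|¬D) = 0.1186 (false positive rate = 1 - specificity)

Step 1: Find P(+)
P(+) = P(+|D)P(D) + P(+|¬D)P(¬D)
     = 0.8700 × 0.0321 + 0.1186 × 0.9679
     = 0.02792700 + 0.11479294
     = 0.14271994

Step 2: Apply Bayes' theorem for P(D|+)
P(D|+) = P(+|D)P(D) / P(+)
       = 0.02792700 / 0.14271994
       = 0.1957


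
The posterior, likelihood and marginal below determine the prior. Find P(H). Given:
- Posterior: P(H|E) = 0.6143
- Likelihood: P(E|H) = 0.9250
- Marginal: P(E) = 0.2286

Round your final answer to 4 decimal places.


From Bayes' theorem: P(H|E) = P(E|H) × P(H) / P(E)

Rearranging for P(H):
P(H) = P(H|E) × P(E) / P(E|H)
     = 0.6143 × 0.2286 / 0.9250
     = 0.14042898 / 0.9250
     = 0.1518


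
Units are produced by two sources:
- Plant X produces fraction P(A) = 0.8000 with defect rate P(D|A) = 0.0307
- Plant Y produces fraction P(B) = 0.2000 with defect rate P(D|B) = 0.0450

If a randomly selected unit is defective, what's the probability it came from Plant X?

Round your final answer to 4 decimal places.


Let A = from Plant X, D = defective

Given:
- P(A) = 0.8000, P(B) = 0.2000
- P(D|A) = 0.0307, P(D|B) = 0.0450

Step 1: Find P(D)
P(D) = P(D|A)P(A) + P(D|B)P(B)
     = 0.0307 × 0.8000 + 0.0450 × 0.2000
     = 0.02456000 + 0.00900000
     = 0.03356000

Step 2: Apply Bayes' theorem
P(A|D) = P(D|A)P(A) / P(D)
       = 0.02456000 / 0.03356000
       = 0.7318


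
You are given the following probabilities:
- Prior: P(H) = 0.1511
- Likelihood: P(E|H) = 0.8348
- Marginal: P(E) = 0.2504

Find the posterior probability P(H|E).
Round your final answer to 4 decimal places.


Using Bayes' theorem:

P(H|E) = P(E|H) × P(H) / P(E)
       = 0.8348 × 0.1511 / 0.2504
       = 0.12613828 / 0.2504
       = 0.5037

The evidence strengthens our belief in H.
Prior: 0.1511 → Posterior: 0.5037


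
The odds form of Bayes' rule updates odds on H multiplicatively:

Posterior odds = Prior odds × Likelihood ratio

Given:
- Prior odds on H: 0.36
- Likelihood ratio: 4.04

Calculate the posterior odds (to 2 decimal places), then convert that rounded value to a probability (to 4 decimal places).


Step 1: Calculate posterior odds
Posterior odds = Prior odds × LR
               = 0.36 × 4.04
               = 1.45

Step 2: Convert to probability
P(H|E) = Posterior odds / (1 + Posterior odds)
       = 1.45 / (1 + 1.45)
       = 1.45 / 2.45
       = 0.5918

The evidence increased P(H) from 0.2647 to 0.5918.


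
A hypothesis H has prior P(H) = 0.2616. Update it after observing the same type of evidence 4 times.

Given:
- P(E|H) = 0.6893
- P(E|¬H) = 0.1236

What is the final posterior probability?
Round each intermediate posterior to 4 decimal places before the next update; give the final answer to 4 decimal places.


Sequential Bayesian updating:

Initial prior: P(H) = 0.2616

Update 1:
  P(E) = 0.6893 × 0.2616 + 0.1236 × 0.7384 = 0.18032088 + 0.09126624 = 0.27158712
  P(H|E) = 0.18032088 / 0.27158712 = 0.6640

Update 2:
  P(E) = 0.6893 × 0.6640 + 0.1236 × 0.3360 = 0.45769520 + 0.04152960 = 0.49922480
  P(H|E) = 0.45769520 / 0.49922480 = 0.9168

Update 3:
  P(E) = 0.6893 × 0.9168 + 0.1236 × 0.0832 = 0.63195024 + 0.01028352 = 0.64223376
  P(H|E) = 0.63195024 / 0.64223376 = 0.9840

Update 4:
  P(E) = 0.6893 × 0.9840 + 0.1236 × 0.0160 = 0.67827120 + 0.00197760 = 0.68024880
  P(H|E) = 0.67827120 / 0.68024880 = 0.9971

Final posterior: 0.9971


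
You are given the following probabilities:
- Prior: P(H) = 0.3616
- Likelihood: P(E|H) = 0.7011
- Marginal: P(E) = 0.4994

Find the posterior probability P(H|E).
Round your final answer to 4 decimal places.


Using Bayes' theorem:

P(H|E) = P(E|H) × P(H) / P(E)
       = 0.7011 × 0.3616 / 0.4994
       = 0.25351776 / 0.4994
       = 0.5076

The evidence strengthens our belief in H.
Prior: 0.3616 → Posterior: 0.5076


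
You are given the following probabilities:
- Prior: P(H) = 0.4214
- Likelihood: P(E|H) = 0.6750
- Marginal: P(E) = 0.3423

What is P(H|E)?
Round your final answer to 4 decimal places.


Using Bayes' theorem:

P(H|E) = P(E|H) × P(H) / P(E)
       = 0.6750 × 0.4214 / 0.3423
       = 0.28444500 / 0.3423
       = 0.8310

The evidence strengthens our belief in H.
Prior: 0.4214 → Posterior: 0.8310


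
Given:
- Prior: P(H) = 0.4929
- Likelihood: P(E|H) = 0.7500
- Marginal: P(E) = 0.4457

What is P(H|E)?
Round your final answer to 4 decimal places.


Using Bayes' theorem:

P(H|E) = P(E|H) × P(H) / P(E)
       = 0.7500 × 0.4929 / 0.4457
       = 0.36967500 / 0.4457
       = 0.8294

The evidence strengthens our belief in H.
Prior: 0.4929 → Posterior: 0.8294


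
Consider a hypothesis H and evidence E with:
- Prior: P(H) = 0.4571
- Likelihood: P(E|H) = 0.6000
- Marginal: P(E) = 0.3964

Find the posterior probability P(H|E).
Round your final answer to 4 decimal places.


Using Bayes' theorem:

P(H|E) = P(E|H) × P(H) / P(E)
       = 0.6000 × 0.4571 / 0.3964
       = 0.27426000 / 0.3964
       = 0.6919

The evidence strengthens our belief in H.
Prior: 0.4571 → Posterior: 0.6919


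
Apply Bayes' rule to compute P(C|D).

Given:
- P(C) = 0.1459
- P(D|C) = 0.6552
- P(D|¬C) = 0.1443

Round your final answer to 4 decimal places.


Bayes' theorem: P(C|D) = P(D|C) × P(C) / P(D)

Step 1: Calculate P(D) using law of total probability
P(D) = P(D|C)P(C) + P(D|¬C)P(¬C)
     = 0.6552 × 0.1459 + 0.1443 × 0.8541
     = 0.09559368 + 0.12324663
     = 0.21884031

Step 2: Apply Bayes' theorem
P(C|D) = P(D|C) × P(C) / P(D)
       = 0.09559368 / 0.21884031
       = 0.4368


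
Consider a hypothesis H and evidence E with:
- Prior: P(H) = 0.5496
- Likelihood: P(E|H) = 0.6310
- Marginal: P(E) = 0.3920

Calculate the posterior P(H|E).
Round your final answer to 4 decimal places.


Using Bayes' theorem:

P(H|E) = P(E|H) × P(H) / P(E)
       = 0.6310 × 0.5496 / 0.3920
       = 0.34679760 / 0.3920
       = 0.8847

The evidence strengthens our belief in H.
Prior: 0.5496 → Posterior: 0.8847


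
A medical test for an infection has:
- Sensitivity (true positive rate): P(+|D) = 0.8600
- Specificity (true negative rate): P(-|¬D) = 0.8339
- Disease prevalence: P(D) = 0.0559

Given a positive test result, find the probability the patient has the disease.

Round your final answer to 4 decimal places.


Let D = has disease, + = positive test

Given:
- P(D) = 0.0559 (prevalence)
- P(+|D) = 0.8600 (sensitivity)
- P(-|¬D) = 0.8339 (specificity)
- P(+|¬D) = 0.1661 (false positive rate = 1 - specificity)

Step 1: Find P(+)
P(+) = P(+|D)P(D) + P(+|¬D)P(¬D)
     = 0.8600 × 0.0559 + 0.1661 × 0.9441
     = 0.04807400 + 0.15681501
     = 0.20488901

Step 2: Apply Bayes' theorem for P(D|+)
P(D|+) = P(+|D)P(D) / P(+)
       = 0.04807400 / 0.20488901
       = 0.2346


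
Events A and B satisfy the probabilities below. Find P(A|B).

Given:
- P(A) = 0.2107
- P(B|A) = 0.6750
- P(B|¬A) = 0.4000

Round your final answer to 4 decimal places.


Bayes' theorem: P(A|B) = P(B|A) × P(A) / P(B)

Step 1: Calculate P(B) using law of total probability
P(B) = P(B|A)P(A) + P(B|¬A)P(¬A)
     = 0.6750 × 0.2107 + 0.4000 × 0.7893
     = 0.14222250 + 0.31572000
     = 0.45794250

Step 2: Apply Bayes' theorem
P(A|B) = P(B|A) × P(A) / P(B)
       = 0.14222250 / 0.45794250
       = 0.3106


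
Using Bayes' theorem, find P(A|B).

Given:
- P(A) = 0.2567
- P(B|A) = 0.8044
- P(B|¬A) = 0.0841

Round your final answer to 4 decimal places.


Bayes' theorem: P(A|B) = P(B|A) × P(A) / P(B)

Step 1: Calculate P(B) using law of total probability
P(B) = P(B|A)P(A) + P(B|¬A)P(¬A)
     = 0.8044 × 0.2567 + 0.0841 × 0.7433
     = 0.20648948 + 0.06251153
     = 0.26900101

Step 2: Apply Bayes' theorem
P(A|B) = P(B|A) × P(A) / P(B)
       = 0.20648948 / 0.26900101
       = 0.7676


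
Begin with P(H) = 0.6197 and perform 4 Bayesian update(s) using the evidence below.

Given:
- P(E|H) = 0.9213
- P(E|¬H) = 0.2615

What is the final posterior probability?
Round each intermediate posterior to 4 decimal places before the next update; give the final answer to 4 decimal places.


Sequential Bayesian updating:

Initial prior: P(H) = 0.6197

Update 1:
  P(E) = 0.9213 × 0.6197 + 0.2615 × 0.3803 = 0.57092961 + 0.09944845 = 0.67037806
  P(H|E) = 0.57092961 / 0.67037806 = 0.8517

Update 2:
  P(E) = 0.9213 × 0.8517 + 0.2615 × 0.1483 = 0.78467121 + 0.03878045 = 0.82345166
  P(H|E) = 0.78467121 / 0.82345166 = 0.9529

Update 3:
  P(E) = 0.9213 × 0.9529 + 0.2615 × 0.0471 = 0.87790677 + 0.01231665 = 0.89022342
  P(H|E) = 0.87790677 / 0.89022342 = 0.9862

Update 4:
  P(E) = 0.9213 × 0.9862 + 0.2615 × 0.0138 = 0.90858606 + 0.00360870 = 0.91219476
  P(H|E) = 0.90858606 / 0.91219476 = 0.9960

Final posterior: 0.9960


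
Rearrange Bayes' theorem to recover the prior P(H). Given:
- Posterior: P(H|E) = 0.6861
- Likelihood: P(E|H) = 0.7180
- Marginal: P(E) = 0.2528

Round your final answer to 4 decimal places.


From Bayes' theorem: P(H|E) = P(E|H) × P(H) / P(E)

Rearranging for P(H):
P(H) = P(H|E) × P(E) / P(E|H)
     = 0.6861 × 0.2528 / 0.7180
     = 0.17344608 / 0.7180
     = 0.2416


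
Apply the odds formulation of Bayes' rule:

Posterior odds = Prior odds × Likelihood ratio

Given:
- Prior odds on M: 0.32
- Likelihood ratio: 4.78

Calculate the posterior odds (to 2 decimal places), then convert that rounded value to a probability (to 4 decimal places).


Step 1: Calculate posterior odds
Posterior odds = Prior odds × LR
               = 0.32 × 4.78
               = 1.53

Step 2: Convert to probability
P(M|E) = Posterior odds / (1 + Posterior odds)
       = 1.53 / (1 + 1.53)
       = 1.53 / 2.53
       = 0.6047

The evidence increased P(M) from 0.2424 to 0.6047.


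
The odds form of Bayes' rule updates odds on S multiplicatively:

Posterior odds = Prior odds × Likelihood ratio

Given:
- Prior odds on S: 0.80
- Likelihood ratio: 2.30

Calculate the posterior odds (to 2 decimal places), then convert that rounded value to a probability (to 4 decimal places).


Step 1: Calculate posterior odds
Posterior odds = Prior odds × LR
               = 0.80 × 2.30
               = 1.84

Step 2: Convert to probability
P(S|E) = Posterior odds / (1 + Posterior odds)
       = 1.84 / (1 + 1.84)
       = 1.84 / 2.84
       = 0.6479

The evidence increased P(S) from 0.4444 to 0.6479.


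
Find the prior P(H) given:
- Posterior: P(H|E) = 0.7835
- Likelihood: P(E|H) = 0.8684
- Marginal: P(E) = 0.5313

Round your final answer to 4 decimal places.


From Bayes' theorem: P(H|E) = P(E|H) × P(H) / P(E)

Rearranging for P(H):
P(H) = P(H|E) × P(E) / P(E|H)
     = 0.7835 × 0.5313 / 0.8684
     = 0.41627355 / 0.8684
     = 0.4794


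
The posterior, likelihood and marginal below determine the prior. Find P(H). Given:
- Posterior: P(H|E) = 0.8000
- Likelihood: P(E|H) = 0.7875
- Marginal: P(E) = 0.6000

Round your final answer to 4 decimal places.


From Bayes' theorem: P(H|E) = P(E|H) × P(H) / P(E)

Rearranging for P(H):
P(H) = P(H|E) × P(E) / P(E|H)
     = 0.8000 × 0.6000 / 0.7875
     = 0.48000000 / 0.7875
     = 0.6095


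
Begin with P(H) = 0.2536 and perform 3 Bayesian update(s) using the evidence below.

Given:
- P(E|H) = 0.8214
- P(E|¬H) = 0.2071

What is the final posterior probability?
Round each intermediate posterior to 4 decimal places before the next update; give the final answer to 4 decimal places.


Sequential Bayesian updating:

Initial prior: P(H) = 0.2536

Update 1:
  P(E) = 0.8214 × 0.2536 + 0.2071 × 0.7464 = 0.20830704 + 0.15457944 = 0.36288648
  P(H|E) = 0.20830704 / 0.36288648 = 0.5740

Update 2:
  P(E) = 0.8214 × 0.5740 + 0.2071 × 0.4260 = 0.47148360 + 0.08822460 = 0.55970820
  P(H|E) = 0.47148360 / 0.55970820 = 0.8424

Update 3:
  P(E) = 0.8214 × 0.8424 + 0.2071 × 0.1576 = 0.69194736 + 0.03263896 = 0.72458632
  P(H|E) = 0.69194736 / 0.72458632 = 0.9550

Final posterior: 0.9550


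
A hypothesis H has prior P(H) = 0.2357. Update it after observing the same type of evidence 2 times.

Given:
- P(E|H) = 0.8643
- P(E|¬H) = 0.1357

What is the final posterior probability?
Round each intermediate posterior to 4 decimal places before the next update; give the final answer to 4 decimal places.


Sequential Bayesian updating:

Initial prior: P(H) = 0.2357

Update 1:
  P(E) = 0.8643 × 0.2357 + 0.1357 × 0.7643 = 0.20371551 + 0.10371551 = 0.30743102
  P(H|E) = 0.20371551 / 0.30743102 = 0.6626

Update 2:
  P(E) = 0.8643 × 0.6626 + 0.1357 × 0.3374 = 0.57268518 + 0.04578518 = 0.61847036
  P(H|E) = 0.57268518 / 0.61847036 = 0.9260

Final posterior: 0.9260
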